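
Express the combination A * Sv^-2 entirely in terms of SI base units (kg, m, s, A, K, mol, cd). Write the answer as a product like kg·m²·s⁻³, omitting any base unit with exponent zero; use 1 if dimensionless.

Sv = m²·s⁻².
So Sv⁻² = m⁻⁴·s⁴.
Combining: A·Sv⁻² = A · (m⁻⁴·s⁴) = m⁻⁴·s⁴·A.

m⁻⁴·s⁴·A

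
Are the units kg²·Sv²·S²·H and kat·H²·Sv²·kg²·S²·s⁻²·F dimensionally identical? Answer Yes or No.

Left side:
  Sv = m²·s⁻².
  So Sv² = m⁴·s⁻⁴.
  S = kg⁻¹·m⁻²·s³·A².
  So S² = kg⁻²·m⁻⁴·s⁶·A⁴.
  H = kg·m²·s⁻²·A⁻².
  Combining: kg²·Sv²·S²·H = kg² · (m⁴·s⁻⁴) · (kg⁻²·m⁻⁴·s⁶·A⁴) · (kg·m²·s⁻²·A⁻²) = kg·m²·A².
Right side:
  kat = mol/s = s⁻¹·mol (catalytic activity).
  H = Wb/A (inductance = flux per current),
      = kg·m²·s⁻²·A⁻².
  So H² = kg²·m⁴·s⁻⁴·A⁻⁴.
  Sv = J/kg (equivalent dose = energy per mass),
      = m²·s⁻².
  So Sv² = m⁴·s⁻⁴.
  S = 1/Ω (conductance is reciprocal resistance),
      = kg⁻¹·m⁻²·s³·A².
  So S² = kg⁻²·m⁻⁴·s⁶·A⁴.
  F = C/V (capacitance = charge per voltage),
      = A·s/(kg·m²·s⁻³·A⁻¹) (substituting C and V),
      = kg⁻¹·m⁻²·s⁴·A².
  Combining: kat·H²·Sv²·kg²·S²·s⁻²·F = (s⁻¹·mol) · (kg²·m⁴·s⁻⁴·A⁻⁴) · (m⁴·s⁻⁴) · kg² · (kg⁻²·m⁻⁴·s⁶·A⁴) · s⁻² · (kg⁻¹·m⁻²·s⁴·A²) = kg·m²·s⁻¹·A²·mol.
Left is kg·m²·A²; right is kg·m²·s⁻¹·A²·mol — different.

No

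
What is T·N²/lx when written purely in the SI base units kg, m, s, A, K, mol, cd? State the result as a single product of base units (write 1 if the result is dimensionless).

T = Wb/m² (flux density = flux per area),
    = kg·s⁻²·A⁻¹.
lx = lm/m² (illuminance = luminous flux per area),
    = m⁻²·cd.
So lx⁻¹ = m²·cd⁻¹.
N = kg·m/s² = kg·m·s⁻² (force = mass × acceleration).
So N² = kg²·m²·s⁻⁴.
Combining: T·lx⁻¹·N² = (kg·s⁻²·A⁻¹) · (m²·cd⁻¹) · (kg²·m²·s⁻⁴) = kg³·m⁴·s⁻⁶·A⁻¹·cd⁻¹.

kg³·m⁴·s⁻⁶·A⁻¹·cd⁻¹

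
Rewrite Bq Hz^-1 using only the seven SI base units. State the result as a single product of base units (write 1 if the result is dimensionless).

Bq = 1/s = s⁻¹ (activity is decays per second).
Hz = 1/s = s⁻¹ (frequency is cycles per second).
So Hz⁻¹ = s.
Combining: Bq·Hz⁻¹ = s⁻¹ · s = 1.

1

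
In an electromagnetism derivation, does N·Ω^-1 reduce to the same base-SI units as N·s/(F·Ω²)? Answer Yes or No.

Left side:
  N = kg·m·s⁻².
  Ω = kg·m²·s⁻³·A⁻².
  So Ω⁻¹ = kg⁻¹·m⁻²·s³·A².
  Combining: N·Ω⁻¹ = (kg·m·s⁻²) · (kg⁻¹·m⁻²·s³·A²) = m⁻¹·s·A².
Right side:
  F = C/V (capacitance = charge per voltage),
      = A·s/(kg·m²·s⁻³·A⁻¹) (substituting C and V),
      = kg⁻¹·m⁻²·s⁴·A².
  So F⁻¹ = kg·m²·s⁻⁴·A⁻².
  N = kg·m/s² = kg·m·s⁻² (force = mass × acceleration).
  Ω = V/A (resistance = voltage per current),
      = kg·m²·s⁻³·A⁻².
  So Ω⁻² = kg⁻²·m⁻⁴·s⁶·A⁴.
  Combining: F⁻¹·N·Ω⁻²·s = (kg·m²·s⁻⁴·A⁻²) · (kg·m·s⁻²) · (kg⁻²·m⁻⁴·s⁶·A⁴) · s = m⁻¹·s·A².
Both reduce to m⁻¹·s·A².

Yes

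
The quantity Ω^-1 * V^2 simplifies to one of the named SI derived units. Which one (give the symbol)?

Ω = V/A (resistance = voltage per current),
    = kg·m²·s⁻³·A⁻².
So Ω⁻¹ = kg⁻¹·m⁻²·s³·A².
V = W/A (potential = power per current),
    = kg·m²·s⁻³·A⁻¹.
So V² = kg²·m⁴·s⁻⁶·A⁻².
Combining: Ω⁻¹·V² = (kg⁻¹·m⁻²·s³·A²) · (kg²·m⁴·s⁻⁶·A⁻²) = kg·m²·s⁻³.
kg·m²·s⁻³ is the base-SI form of the watt.

W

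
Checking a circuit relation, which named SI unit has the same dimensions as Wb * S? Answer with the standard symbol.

C

Wb = V·s (flux: a volt is a weber per second),
    = kg·m²·s⁻²·A⁻¹.
S = 1/Ω (conductance is reciprocal resistance),
    = kg⁻¹·m⁻²·s³·A².
Combining: Wb·S = (kg·m²·s⁻²·A⁻¹) · (kg⁻¹·m⁻²·s³·A²) = s·A.
s·A is the base-SI form of the coulomb.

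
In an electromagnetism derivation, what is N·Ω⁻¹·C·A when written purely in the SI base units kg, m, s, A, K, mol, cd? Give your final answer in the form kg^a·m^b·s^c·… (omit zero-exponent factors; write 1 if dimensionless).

N = kg·m/s² = kg·m·s⁻² (force = mass × acceleration).
Ω = V/A (resistance = voltage per current),
    = kg·m²·s⁻³·A⁻².
So Ω⁻¹ = kg⁻¹·m⁻²·s³·A².
C = A·s = s·A (charge = current × time).
Combining: N·Ω⁻¹·C·A = (kg·m·s⁻²) · (kg⁻¹·m⁻²·s³·A²) · (s·A) · A = m⁻¹·s²·A⁴.

m⁻¹·s²·A⁴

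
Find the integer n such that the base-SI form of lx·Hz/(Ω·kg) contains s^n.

2

lx = m⁻²·cd.
Hz = s⁻¹.
Ω = kg·m²·s⁻³·A⁻².
So Ω⁻¹ = kg⁻¹·m⁻²·s³·A².
Combining: lx·Hz·Ω⁻¹·kg⁻¹ = (m⁻²·cd) · s⁻¹ · (kg⁻¹·m⁻²·s³·A²) · kg⁻¹ = kg⁻²·m⁻⁴·s²·A²·cd.
The exponent of s is 2.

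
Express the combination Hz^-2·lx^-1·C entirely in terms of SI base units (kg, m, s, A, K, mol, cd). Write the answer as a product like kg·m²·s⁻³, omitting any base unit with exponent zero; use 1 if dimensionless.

Hz = 1/s = s⁻¹ (frequency is cycles per second).
So Hz⁻² = s².
lx = lm/m² (illuminance = luminous flux per area),
    = m⁻²·cd.
So lx⁻¹ = m²·cd⁻¹.
C = A·s = s·A (charge = current × time).
Combining: Hz⁻²·lx⁻¹·C = s² · (m²·cd⁻¹) · (s·A) = m²·s³·A·cd⁻¹.

m²·s³·A·cd⁻¹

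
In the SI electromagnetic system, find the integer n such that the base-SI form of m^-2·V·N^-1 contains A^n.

V = W/A (potential = power per current),
    = kg·m²·s⁻³·A⁻¹.
N = kg·m/s² = kg·m·s⁻² (force = mass × acceleration).
So N⁻¹ = kg⁻¹·m⁻¹·s².
Combining: m⁻²·V·N⁻¹ = m⁻² · (kg·m²·s⁻³·A⁻¹) · (kg⁻¹·m⁻¹·s²) = m⁻¹·s⁻¹·A⁻¹.
The exponent of A is -1.

-1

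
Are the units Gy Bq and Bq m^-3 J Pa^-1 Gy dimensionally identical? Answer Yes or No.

Yes

Left side:
  Gy = J/kg (absorbed dose = energy per mass),
      = m²·s⁻².
  Bq = 1/s = s⁻¹ (activity is decays per second).
  Combining: Gy·Bq = (m²·s⁻²) · s⁻¹ = m²·s⁻³.
Right side:
  Bq = 1/s = s⁻¹ (activity is decays per second).
  J = N·m (work = force × distance),
      = kg·m²·s⁻².
  Pa = N/m² (pressure = force per area),
      = kg·m⁻¹·s⁻².
  So Pa⁻¹ = kg⁻¹·m·s².
  Gy = J/kg (absorbed dose = energy per mass),
      = m²·s⁻².
  Combining: Bq·m⁻³·J·Pa⁻¹·Gy = s⁻¹ · m⁻³ · (kg·m²·s⁻²) · (kg⁻¹·m·s²) · (m²·s⁻²) = m²·s⁻³.
Both reduce to m²·s⁻³.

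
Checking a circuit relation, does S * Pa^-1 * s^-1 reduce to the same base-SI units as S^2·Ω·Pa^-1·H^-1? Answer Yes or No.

No

Left side:
  S = 1/Ω (conductance is reciprocal resistance),
      = kg⁻¹·m⁻²·s³·A².
  Pa = N/m² (pressure = force per area),
      = kg·m⁻¹·s⁻².
  So Pa⁻¹ = kg⁻¹·m·s².
  Combining: S·Pa⁻¹·s⁻¹ = (kg⁻¹·m⁻²·s³·A²) · (kg⁻¹·m·s²) · s⁻¹ = kg⁻²·m⁻¹·s⁴·A².
Right side:
  S = 1/Ω (conductance is reciprocal resistance),
      = kg⁻¹·m⁻²·s³·A².
  So S² = kg⁻²·m⁻⁴·s⁶·A⁴.
  Ω = V/A (resistance = voltage per current),
      = kg·m²·s⁻³·A⁻².
  Pa = N/m² (pressure = force per area),
      = kg·m⁻¹·s⁻².
  So Pa⁻¹ = kg⁻¹·m·s².
  H = Wb/A (inductance = flux per current),
      = kg·m²·s⁻²·A⁻².
  So H⁻¹ = kg⁻¹·m⁻²·s²·A².
  Combining: S²·Ω·Pa⁻¹·H⁻¹ = (kg⁻²·m⁻⁴·s⁶·A⁴) · (kg·m²·s⁻³·A⁻²) · (kg⁻¹·m·s²) · (kg⁻¹·m⁻²·s²·A²) = kg⁻³·m⁻³·s⁷·A⁴.
Left is kg⁻²·m⁻¹·s⁴·A²; right is kg⁻³·m⁻³·s⁷·A⁴ — different.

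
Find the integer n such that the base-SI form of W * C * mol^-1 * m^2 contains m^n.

4

W = J/s (power = energy per time),
    = kg·m²·s⁻³.
C = A·s = s·A (charge = current × time).
Combining: W·C·mol⁻¹·m² = (kg·m²·s⁻³) · (s·A) · mol⁻¹ · m² = kg·m⁴·s⁻²·A·mol⁻¹.
The exponent of m is 4.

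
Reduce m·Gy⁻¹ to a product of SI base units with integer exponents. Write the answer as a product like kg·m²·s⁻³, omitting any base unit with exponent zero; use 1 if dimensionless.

Gy = J/kg (absorbed dose = energy per mass),
    = m²·s⁻².
So Gy⁻¹ = m⁻²·s².
Combining: m·Gy⁻¹ = m · (m⁻²·s²) = m⁻¹·s².

m⁻¹·s²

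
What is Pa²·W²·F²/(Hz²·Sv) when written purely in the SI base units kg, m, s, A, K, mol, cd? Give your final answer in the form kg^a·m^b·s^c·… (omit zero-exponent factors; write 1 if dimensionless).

kg²·m⁻⁴·s²·A⁴

Pa = N/m² (pressure = force per area),
    = kg·m⁻¹·s⁻².
So Pa² = kg²·m⁻²·s⁻⁴.
W = J/s (power = energy per time),
    = kg·m²·s⁻³.
So W² = kg²·m⁴·s⁻⁶.
Hz = 1/s = s⁻¹ (frequency is cycles per second).
So Hz⁻² = s².
Sv = J/kg (equivalent dose = energy per mass),
    = m²·s⁻².
So Sv⁻¹ = m⁻²·s².
F = C/V (capacitance = charge per voltage),
    = A·s/(kg·m²·s⁻³·A⁻¹) (substituting C and V),
    = kg⁻¹·m⁻²·s⁴·A².
So F² = kg⁻²·m⁻⁴·s⁸·A⁴.
Combining: Pa²·W²·Hz⁻²·Sv⁻¹·F² = (kg²·m⁻²·s⁻⁴) · (kg²·m⁴·s⁻⁶) · s² · (m⁻²·s²) · (kg⁻²·m⁻⁴·s⁸·A⁴) = kg²·m⁻⁴·s²·A⁴.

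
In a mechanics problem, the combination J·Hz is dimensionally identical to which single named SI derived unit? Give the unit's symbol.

W

J = N·m (work = force × distance),
    = kg·m²·s⁻².
Hz = 1/s = s⁻¹ (frequency is cycles per second).
Combining: J·Hz = (kg·m²·s⁻²) · s⁻¹ = kg·m²·s⁻³.
kg·m²·s⁻³ is the base-SI form of the watt.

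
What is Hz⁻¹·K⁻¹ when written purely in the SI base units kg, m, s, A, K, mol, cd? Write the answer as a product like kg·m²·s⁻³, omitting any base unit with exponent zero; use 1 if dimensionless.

s·K⁻¹

Hz = 1/s = s⁻¹ (frequency is cycles per second).
So Hz⁻¹ = s.
Combining: Hz⁻¹·K⁻¹ = s · K⁻¹ = s·K⁻¹.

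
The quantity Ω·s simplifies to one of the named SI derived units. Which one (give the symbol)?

H

Ω = V/A (resistance = voltage per current),
    = kg·m²·s⁻³·A⁻².
Combining: Ω·s = (kg·m²·s⁻³·A⁻²) · s = kg·m²·s⁻²·A⁻².
kg·m²·s⁻²·A⁻² is the base-SI form of the henry.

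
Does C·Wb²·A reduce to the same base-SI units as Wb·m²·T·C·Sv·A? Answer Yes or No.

Left side:
  C = A·s = s·A (charge = current × time).
  Wb = V·s (flux: a volt is a weber per second),
      = kg·m²·s⁻²·A⁻¹.
  So Wb² = kg²·m⁴·s⁻⁴·A⁻².
  Combining: C·Wb²·A = (s·A) · (kg²·m⁴·s⁻⁴·A⁻²) · A = kg²·m⁴·s⁻³.
Right side:
  Wb = V·s (flux: a volt is a weber per second),
      = kg·m²·s⁻²·A⁻¹.
  T = Wb/m² (flux density = flux per area),
      = kg·s⁻²·A⁻¹.
  C = A·s = s·A (charge = current × time).
  Sv = J/kg (equivalent dose = energy per mass),
      = m²·s⁻².
  Combining: Wb·m²·T·C·Sv·A = (kg·m²·s⁻²·A⁻¹) · m² · (kg·s⁻²·A⁻¹) · (s·A) · (m²·s⁻²) · A = kg²·m⁶·s⁻⁵.
Left is kg²·m⁴·s⁻³; right is kg²·m⁶·s⁻⁵ — different.

No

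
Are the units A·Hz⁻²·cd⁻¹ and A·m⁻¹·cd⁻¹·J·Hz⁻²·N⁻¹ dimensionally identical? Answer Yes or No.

Left side:
  Hz = 1/s = s⁻¹ (frequency is cycles per second).
  So Hz⁻² = s².
  Combining: A·Hz⁻²·cd⁻¹ = A · s² · cd⁻¹ = s²·A·cd⁻¹.
Right side:
  J = N·m (work = force × distance),
      = kg·m²·s⁻².
  Hz = 1/s = s⁻¹ (frequency is cycles per second).
  So Hz⁻² = s².
  N = kg·m/s² = kg·m·s⁻² (force = mass × acceleration).
  So N⁻¹ = kg⁻¹·m⁻¹·s².
  Combining: A·m⁻¹·cd⁻¹·J·Hz⁻²·N⁻¹ = A · m⁻¹ · cd⁻¹ · (kg·m²·s⁻²) · s² · (kg⁻¹·m⁻¹·s²) = s²·A·cd⁻¹.
Both reduce to s²·A·cd⁻¹.

Yes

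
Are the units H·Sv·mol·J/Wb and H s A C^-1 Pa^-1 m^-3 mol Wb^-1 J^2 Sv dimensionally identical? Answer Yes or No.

Left side:
  H = kg·m²·s⁻²·A⁻².
  Wb = kg·m²·s⁻²·A⁻¹.
  So Wb⁻¹ = kg⁻¹·m⁻²·s²·A.
  Sv = m²·s⁻².
  J = kg·m²·s⁻².
  Combining: H·Wb⁻¹·Sv·mol·J = (kg·m²·s⁻²·A⁻²) · (kg⁻¹·m⁻²·s²·A) · (m²·s⁻²) · mol · (kg·m²·s⁻²) = kg·m⁴·s⁻⁴·A⁻¹·mol.
Right side:
  H = Wb/A (inductance = flux per current),
      = kg·m²·s⁻²·A⁻².
  C = A·s = s·A (charge = current × time).
  So C⁻¹ = s⁻¹·A⁻¹.
  Pa = N/m² (pressure = force per area),
      = kg·m⁻¹·s⁻².
  So Pa⁻¹ = kg⁻¹·m·s².
  Wb = V·s (flux: a volt is a weber per second),
      = kg·m²·s⁻²·A⁻¹.
  So Wb⁻¹ = kg⁻¹·m⁻²·s²·A.
  J = N·m (work = force × distance),
      = kg·m²·s⁻².
  So J² = kg²·m⁴·s⁻⁴.
  Sv = J/kg (equivalent dose = energy per mass),
      = m²·s⁻².
  Combining: H·s·A·C⁻¹·Pa⁻¹·m⁻³·mol·Wb⁻¹·J²·Sv = (kg·m²·s⁻²·A⁻²) · s · A · (s⁻¹·A⁻¹) · (kg⁻¹·m·s²) · m⁻³ · mol · (kg⁻¹·m⁻²·s²·A) · (kg²·m⁴·s⁻⁴) · (m²·s⁻²) = kg·m⁴·s⁻⁴·A⁻¹·mol.
Both reduce to kg·m⁴·s⁻⁴·A⁻¹·mol.

Yes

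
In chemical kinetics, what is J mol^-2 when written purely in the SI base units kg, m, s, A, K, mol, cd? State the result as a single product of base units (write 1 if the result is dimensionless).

J = N·m (work = force × distance),
    = kg·m²·s⁻².
Combining: J·mol⁻² = (kg·m²·s⁻²) · mol⁻² = kg·m²·s⁻²·mol⁻².

kg·m²·s⁻²·mol⁻²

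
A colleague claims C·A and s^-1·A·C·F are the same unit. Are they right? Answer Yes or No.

Left side:
  C = A·s = s·A (charge = current × time).
  Combining: C·A = (s·A) · A = s·A².
Right side:
  C = s·A.
  F = kg⁻¹·m⁻²·s⁴·A².
  Combining: s⁻¹·A·C·F = s⁻¹ · A · (s·A) · (kg⁻¹·m⁻²·s⁴·A²) = kg⁻¹·m⁻²·s⁴·A⁴.
Left is s·A²; right is kg⁻¹·m⁻²·s⁴·A⁴ — different.

No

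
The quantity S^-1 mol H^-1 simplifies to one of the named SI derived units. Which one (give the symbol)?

S = kg⁻¹·m⁻²·s³·A².
So S⁻¹ = kg·m²·s⁻³·A⁻².
H = kg·m²·s⁻²·A⁻².
So H⁻¹ = kg⁻¹·m⁻²·s²·A².
Combining: S⁻¹·mol·H⁻¹ = (kg·m²·s⁻³·A⁻²) · mol · (kg⁻¹·m⁻²·s²·A²) = s⁻¹·mol.
s⁻¹·mol is the base-SI form of the katal.

kat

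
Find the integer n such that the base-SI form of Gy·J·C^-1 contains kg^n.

Gy = J/kg (absorbed dose = energy per mass),
    = m²·s⁻².
J = N·m (work = force × distance),
    = kg·m²·s⁻².
C = A·s = s·A (charge = current × time).
So C⁻¹ = s⁻¹·A⁻¹.
Combining: Gy·J·C⁻¹ = (m²·s⁻²) · (kg·m²·s⁻²) · (s⁻¹·A⁻¹) = kg·m⁴·s⁻⁵·A⁻¹.
The exponent of kg is 1.

1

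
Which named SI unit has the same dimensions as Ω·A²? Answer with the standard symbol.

W

Ω = V/A (resistance = voltage per current),
    = kg·m²·s⁻³·A⁻².
Combining: Ω·A² = (kg·m²·s⁻³·A⁻²) · A² = kg·m²·s⁻³.
kg·m²·s⁻³ is the base-SI form of the watt.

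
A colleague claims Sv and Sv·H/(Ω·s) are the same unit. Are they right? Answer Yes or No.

Left side:
  Sv = J/kg (equivalent dose = energy per mass),
      = m²·s⁻².
Right side:
  Sv = m²·s⁻².
  Ω = kg·m²·s⁻³·A⁻².
  So Ω⁻¹ = kg⁻¹·m⁻²·s³·A².
  H = kg·m²·s⁻²·A⁻².
  Combining: Sv·Ω⁻¹·s⁻¹·H = (m²·s⁻²) · (kg⁻¹·m⁻²·s³·A²) · s⁻¹ · (kg·m²·s⁻²·A⁻²) = m²·s⁻².
Both reduce to m²·s⁻².

Yes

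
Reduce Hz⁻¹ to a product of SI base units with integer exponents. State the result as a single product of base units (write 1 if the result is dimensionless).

Hz = 1/s = s⁻¹ (frequency is cycles per second).
So Hz⁻¹ = s.

s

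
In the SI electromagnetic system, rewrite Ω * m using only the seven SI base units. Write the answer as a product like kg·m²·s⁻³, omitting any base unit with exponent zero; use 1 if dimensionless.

kg·m³·s⁻³·A⁻²

Ω = kg·m²·s⁻³·A⁻².
Combining: Ω·m = (kg·m²·s⁻³·A⁻²) · m = kg·m³·s⁻³·A⁻².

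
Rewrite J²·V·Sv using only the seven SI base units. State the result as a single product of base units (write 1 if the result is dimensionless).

kg³·m⁸·s⁻⁹·A⁻¹

J = N·m (work = force × distance),
    = kg·m²·s⁻².
So J² = kg²·m⁴·s⁻⁴.
V = W/A (potential = power per current),
    = kg·m²·s⁻³·A⁻¹.
Sv = J/kg (equivalent dose = energy per mass),
    = m²·s⁻².
Combining: J²·V·Sv = (kg²·m⁴·s⁻⁴) · (kg·m²·s⁻³·A⁻¹) · (m²·s⁻²) = kg³·m⁸·s⁻⁹·A⁻¹.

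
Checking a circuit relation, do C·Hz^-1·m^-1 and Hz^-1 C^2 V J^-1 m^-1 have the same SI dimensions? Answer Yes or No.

Left side:
  C = s·A.
  Hz = s⁻¹.
  So Hz⁻¹ = s.
  Combining: C·Hz⁻¹·m⁻¹ = (s·A) · s · m⁻¹ = m⁻¹·s²·A.
Right side:
  Hz = s⁻¹.
  So Hz⁻¹ = s.
  C = s·A.
  So C² = s²·A².
  V = kg·m²·s⁻³·A⁻¹.
  J = kg·m²·s⁻².
  So J⁻¹ = kg⁻¹·m⁻²·s².
  Combining: Hz⁻¹·C²·V·J⁻¹·m⁻¹ = s · (s²·A²) · (kg·m²·s⁻³·A⁻¹) · (kg⁻¹·m⁻²·s²) · m⁻¹ = m⁻¹·s²·A.
Both reduce to m⁻¹·s²·A.

Yes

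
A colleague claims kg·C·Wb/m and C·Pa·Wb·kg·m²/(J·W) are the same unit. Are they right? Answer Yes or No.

Left side:
  C = A·s = s·A (charge = current × time).
  Wb = V·s (flux: a volt is a weber per second),
      = kg·m²·s⁻²·A⁻¹.
  Combining: kg·C·Wb·m⁻¹ = kg · (s·A) · (kg·m²·s⁻²·A⁻¹) · m⁻¹ = kg²·m·s⁻¹.
Right side:
  C = s·A.
  J = kg·m²·s⁻².
  So J⁻¹ = kg⁻¹·m⁻²·s².
  Pa = kg·m⁻¹·s⁻².
  W = kg·m²·s⁻³.
  So W⁻¹ = kg⁻¹·m⁻²·s³.
  Wb = kg·m²·s⁻²·A⁻¹.
  Combining: C·J⁻¹·Pa·W⁻¹·Wb·kg·m² = (s·A) · (kg⁻¹·m⁻²·s²) · (kg·m⁻¹·s⁻²) · (kg⁻¹·m⁻²·s³) · (kg·m²·s⁻²·A⁻¹) · kg · m² = kg·m⁻¹·s².
Left is kg²·m·s⁻¹; right is kg·m⁻¹·s² — different.

No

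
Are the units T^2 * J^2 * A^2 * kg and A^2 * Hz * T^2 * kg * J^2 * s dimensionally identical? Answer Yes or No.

Yes

Left side:
  T = Wb/m² (flux density = flux per area),
      = kg·s⁻²·A⁻¹.
  So T² = kg²·s⁻⁴·A⁻².
  J = N·m (work = force × distance),
      = kg·m²·s⁻².
  So J² = kg²·m⁴·s⁻⁴.
  Combining: T²·J²·A²·kg = (kg²·s⁻⁴·A⁻²) · (kg²·m⁴·s⁻⁴) · A² · kg = kg⁵·m⁴·s⁻⁸.
Right side:
  Hz = 1/s = s⁻¹ (frequency is cycles per second).
  T = Wb/m² (flux density = flux per area),
      = kg·s⁻²·A⁻¹.
  So T² = kg²·s⁻⁴·A⁻².
  J = N·m (work = force × distance),
      = kg·m²·s⁻².
  So J² = kg²·m⁴·s⁻⁴.
  Combining: A²·Hz·T²·kg·J²·s = A² · s⁻¹ · (kg²·s⁻⁴·A⁻²) · kg · (kg²·m⁴·s⁻⁴) · s = kg⁵·m⁴·s⁻⁸.
Both reduce to kg⁵·m⁴·s⁻⁸.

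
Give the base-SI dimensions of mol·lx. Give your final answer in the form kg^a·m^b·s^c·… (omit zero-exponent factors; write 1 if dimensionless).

lx = lm/m² (illuminance = luminous flux per area),
    = m⁻²·cd.
Combining: mol·lx = mol · (m⁻²·cd) = m⁻²·mol·cd.

m⁻²·mol·cd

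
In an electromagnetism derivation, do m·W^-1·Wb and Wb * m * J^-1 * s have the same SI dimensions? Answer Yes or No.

Yes

Left side:
  W = J/s (power = energy per time),
      = kg·m²·s⁻³.
  So W⁻¹ = kg⁻¹·m⁻²·s³.
  Wb = V·s (flux: a volt is a weber per second),
      = kg·m²·s⁻²·A⁻¹.
  Combining: m·W⁻¹·Wb = m · (kg⁻¹·m⁻²·s³) · (kg·m²·s⁻²·A⁻¹) = m·s·A⁻¹.
Right side:
  Wb = V·s (flux: a volt is a weber per second),
      = kg·m²·s⁻²·A⁻¹.
  J = N·m (work = force × distance),
      = kg·m²·s⁻².
  So J⁻¹ = kg⁻¹·m⁻²·s².
  Combining: Wb·m·J⁻¹·s = (kg·m²·s⁻²·A⁻¹) · m · (kg⁻¹·m⁻²·s²) · s = m·s·A⁻¹.
Both reduce to m·s·A⁻¹.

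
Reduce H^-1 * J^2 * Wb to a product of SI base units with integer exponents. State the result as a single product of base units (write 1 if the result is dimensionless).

kg²·m⁴·s⁻⁴·A

H = kg·m²·s⁻²·A⁻².
So H⁻¹ = kg⁻¹·m⁻²·s²·A².
J = kg·m²·s⁻².
So J² = kg²·m⁴·s⁻⁴.
Wb = kg·m²·s⁻²·A⁻¹.
Combining: H⁻¹·J²·Wb = (kg⁻¹·m⁻²·s²·A²) · (kg²·m⁴·s⁻⁴) · (kg·m²·s⁻²·A⁻¹) = kg²·m⁴·s⁻⁴·A.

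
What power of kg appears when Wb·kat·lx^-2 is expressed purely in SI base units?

Wb = kg·m²·s⁻²·A⁻¹.
kat = s⁻¹·mol.
lx = m⁻²·cd.
So lx⁻² = m⁴·cd⁻².
Combining: Wb·kat·lx⁻² = (kg·m²·s⁻²·A⁻¹) · (s⁻¹·mol) · (m⁴·cd⁻²) = kg·m⁶·s⁻³·A⁻¹·mol·cd⁻².
The exponent of kg is 1.

1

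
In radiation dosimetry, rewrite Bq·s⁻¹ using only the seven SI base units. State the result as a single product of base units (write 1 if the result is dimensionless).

s⁻²

Bq = 1/s = s⁻¹ (activity is decays per second).
Combining: Bq·s⁻¹ = s⁻¹ · s⁻¹ = s⁻².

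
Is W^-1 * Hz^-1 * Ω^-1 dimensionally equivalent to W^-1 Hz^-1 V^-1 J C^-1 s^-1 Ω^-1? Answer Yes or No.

Left side:
  W = kg·m²·s⁻³.
  So W⁻¹ = kg⁻¹·m⁻²·s³.
  Hz = s⁻¹.
  So Hz⁻¹ = s.
  Ω = kg·m²·s⁻³·A⁻².
  So Ω⁻¹ = kg⁻¹·m⁻²·s³·A².
  Combining: W⁻¹·Hz⁻¹·Ω⁻¹ = (kg⁻¹·m⁻²·s³) · s · (kg⁻¹·m⁻²·s³·A²) = kg⁻²·m⁻⁴·s⁷·A².
Right side:
  W = J/s (power = energy per time),
      = kg·m²·s⁻³.
  So W⁻¹ = kg⁻¹·m⁻²·s³.
  Hz = 1/s = s⁻¹ (frequency is cycles per second).
  So Hz⁻¹ = s.
  V = W/A (potential = power per current),
      = kg·m²·s⁻³·A⁻¹.
  So V⁻¹ = kg⁻¹·m⁻²·s³·A.
  J = N·m (work = force × distance),
      = kg·m²·s⁻².
  C = A·s = s·A (charge = current × time).
  So C⁻¹ = s⁻¹·A⁻¹.
  Ω = V/A (resistance = voltage per current),
      = kg·m²·s⁻³·A⁻².
  So Ω⁻¹ = kg⁻¹·m⁻²·s³·A².
  Combining: W⁻¹·Hz⁻¹·V⁻¹·J·C⁻¹·s⁻¹·Ω⁻¹ = (kg⁻¹·m⁻²·s³) · s · (kg⁻¹·m⁻²·s³·A) · (kg·m²·s⁻²) · (s⁻¹·A⁻¹) · s⁻¹ · (kg⁻¹·m⁻²·s³·A²) = kg⁻²·m⁻⁴·s⁶·A².
Left is kg⁻²·m⁻⁴·s⁷·A²; right is kg⁻²·m⁻⁴·s⁶·A² — different.

No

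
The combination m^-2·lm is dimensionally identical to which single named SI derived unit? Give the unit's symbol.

lx

lm = cd.
Combining: m⁻²·lm = m⁻² · cd = m⁻²·cd.
m⁻²·cd is the base-SI form of the lux.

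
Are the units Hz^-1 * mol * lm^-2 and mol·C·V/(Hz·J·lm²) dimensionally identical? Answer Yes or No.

Left side:
  Hz = s⁻¹.
  So Hz⁻¹ = s.
  lm = cd.
  So lm⁻² = cd⁻².
  Combining: Hz⁻¹·mol·lm⁻² = s · mol · cd⁻² = s·mol·cd⁻².
Right side:
  Hz = 1/s = s⁻¹ (frequency is cycles per second).
  So Hz⁻¹ = s.
  J = N·m (work = force × distance),
      = kg·m²·s⁻².
  So J⁻¹ = kg⁻¹·m⁻²·s².
  C = A·s = s·A (charge = current × time).
  lm = cd·sr = cd (luminous flux; sr is dimensionless).
  So lm⁻² = cd⁻².
  V = W/A (potential = power per current),
      = kg·m²·s⁻³·A⁻¹.
  Combining: mol·Hz⁻¹·J⁻¹·C·lm⁻²·V = mol · s · (kg⁻¹·m⁻²·s²) · (s·A) · cd⁻² · (kg·m²·s⁻³·A⁻¹) = s·mol·cd⁻².
Both reduce to s·mol·cd⁻².

Yes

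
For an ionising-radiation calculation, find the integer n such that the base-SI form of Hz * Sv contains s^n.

Hz = s⁻¹.
Sv = m²·s⁻².
Combining: Hz·Sv = s⁻¹ · (m²·s⁻²) = m²·s⁻³.
The exponent of s is -3.

-3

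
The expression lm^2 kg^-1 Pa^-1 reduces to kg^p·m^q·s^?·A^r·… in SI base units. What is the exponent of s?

lm = cd.
So lm² = cd².
Pa = kg·m⁻¹·s⁻².
So Pa⁻¹ = kg⁻¹·m·s².
Combining: lm²·kg⁻¹·Pa⁻¹ = cd² · kg⁻¹ · (kg⁻¹·m·s²) = kg⁻²·m·s²·cd².
The exponent of s is 2.

2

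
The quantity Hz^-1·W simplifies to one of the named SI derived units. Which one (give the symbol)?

Hz = 1/s = s⁻¹ (frequency is cycles per second).
So Hz⁻¹ = s.
W = J/s (power = energy per time),
    = kg·m²·s⁻³.
Combining: Hz⁻¹·W = s · (kg·m²·s⁻³) = kg·m²·s⁻².
kg·m²·s⁻² is the base-SI form of the joule.

J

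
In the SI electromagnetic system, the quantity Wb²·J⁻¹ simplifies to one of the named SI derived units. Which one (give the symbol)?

Wb = V·s (flux: a volt is a weber per second),
    = kg·m²·s⁻²·A⁻¹.
So Wb² = kg²·m⁴·s⁻⁴·A⁻².
J = N·m (work = force × distance),
    = kg·m²·s⁻².
So J⁻¹ = kg⁻¹·m⁻²·s².
Combining: Wb²·J⁻¹ = (kg²·m⁴·s⁻⁴·A⁻²) · (kg⁻¹·m⁻²·s²) = kg·m²·s⁻²·A⁻².
kg·m²·s⁻²·A⁻² is the base-SI form of the henry.

H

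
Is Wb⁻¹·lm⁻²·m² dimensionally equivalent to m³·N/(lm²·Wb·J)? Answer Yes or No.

Left side:
  Wb = kg·m²·s⁻²·A⁻¹.
  So Wb⁻¹ = kg⁻¹·m⁻²·s²·A.
  lm = cd.
  So lm⁻² = cd⁻².
  Combining: Wb⁻¹·lm⁻²·m² = (kg⁻¹·m⁻²·s²·A) · cd⁻² · m² = kg⁻¹·s²·A·cd⁻².
Right side:
  lm = cd·sr = cd (luminous flux; sr is dimensionless).
  So lm⁻² = cd⁻².
  N = kg·m/s² = kg·m·s⁻² (force = mass × acceleration).
  Wb = V·s (flux: a volt is a weber per second),
      = kg·m²·s⁻²·A⁻¹.
  So Wb⁻¹ = kg⁻¹·m⁻²·s²·A.
  J = N·m (work = force × distance),
      = kg·m²·s⁻².
  So J⁻¹ = kg⁻¹·m⁻²·s².
  Combining: m³·lm⁻²·N·Wb⁻¹·J⁻¹ = m³ · cd⁻² · (kg·m·s⁻²) · (kg⁻¹·m⁻²·s²·A) · (kg⁻¹·m⁻²·s²) = kg⁻¹·s²·A·cd⁻².
Both reduce to kg⁻¹·s²·A·cd⁻².

Yes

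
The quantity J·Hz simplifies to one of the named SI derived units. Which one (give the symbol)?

J = N·m (work = force × distance),
    = kg·m²·s⁻².
Hz = 1/s = s⁻¹ (frequency is cycles per second).
Combining: J·Hz = (kg·m²·s⁻²) · s⁻¹ = kg·m²·s⁻³.
kg·m²·s⁻³ is the base-SI form of the watt.

W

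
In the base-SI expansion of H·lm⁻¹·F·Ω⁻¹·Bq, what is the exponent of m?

-2

H = Wb/A (inductance = flux per current),
    = kg·m²·s⁻²·A⁻².
lm = cd·sr = cd (luminous flux; sr is dimensionless).
So lm⁻¹ = cd⁻¹.
F = C/V (capacitance = charge per voltage),
    = A·s/(kg·m²·s⁻³·A⁻¹) (substituting C and V),
    = kg⁻¹·m⁻²·s⁴·A².
Ω = V/A (resistance = voltage per current),
    = kg·m²·s⁻³·A⁻².
So Ω⁻¹ = kg⁻¹·m⁻²·s³·A².
Bq = 1/s = s⁻¹ (activity is decays per second).
Combining: H·lm⁻¹·F·Ω⁻¹·Bq = (kg·m²·s⁻²·A⁻²) · cd⁻¹ · (kg⁻¹·m⁻²·s⁴·A²) · (kg⁻¹·m⁻²·s³·A²) · s⁻¹ = kg⁻¹·m⁻²·s⁴·A²·cd⁻¹.
The exponent of m is -2.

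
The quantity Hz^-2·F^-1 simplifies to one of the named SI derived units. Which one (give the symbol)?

H

Hz = 1/s = s⁻¹ (frequency is cycles per second).
So Hz⁻² = s².
F = C/V (capacitance = charge per voltage),
    = A·s/(kg·m²·s⁻³·A⁻¹) (substituting C and V),
    = kg⁻¹·m⁻²·s⁴·A².
So F⁻¹ = kg·m²·s⁻⁴·A⁻².
Combining: Hz⁻²·F⁻¹ = s² · (kg·m²·s⁻⁴·A⁻²) = kg·m²·s⁻²·A⁻².
kg·m²·s⁻²·A⁻² is the base-SI form of the henry.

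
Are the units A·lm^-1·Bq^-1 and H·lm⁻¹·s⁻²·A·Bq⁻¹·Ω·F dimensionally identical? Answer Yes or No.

Left side:
  lm = cd·sr = cd (luminous flux; sr is dimensionless).
  So lm⁻¹ = cd⁻¹.
  Bq = 1/s = s⁻¹ (activity is decays per second).
  So Bq⁻¹ = s.
  Combining: A·lm⁻¹·Bq⁻¹ = A · cd⁻¹ · s = s·A·cd⁻¹.
Right side:
  H = Wb/A (inductance = flux per current),
      = kg·m²·s⁻²·A⁻².
  lm = cd·sr = cd (luminous flux; sr is dimensionless).
  So lm⁻¹ = cd⁻¹.
  Bq = 1/s = s⁻¹ (activity is decays per second).
  So Bq⁻¹ = s.
  Ω = V/A (resistance = voltage per current),
      = kg·m²·s⁻³·A⁻².
  F = C/V (capacitance = charge per voltage),
      = A·s/(kg·m²·s⁻³·A⁻¹) (substituting C and V),
      = kg⁻¹·m⁻²·s⁴·A².
  Combining: H·lm⁻¹·s⁻²·A·Bq⁻¹·Ω·F = (kg·m²·s⁻²·A⁻²) · cd⁻¹ · s⁻² · A · s · (kg·m²·s⁻³·A⁻²) · (kg⁻¹·m⁻²·s⁴·A²) = kg·m²·s⁻²·A⁻¹·cd⁻¹.
Left is s·A·cd⁻¹; right is kg·m²·s⁻²·A⁻¹·cd⁻¹ — different.

No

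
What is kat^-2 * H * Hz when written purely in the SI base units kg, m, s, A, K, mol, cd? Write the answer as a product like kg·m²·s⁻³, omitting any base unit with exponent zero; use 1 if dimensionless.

kat = mol/s = s⁻¹·mol (catalytic activity).
So kat⁻² = s²·mol⁻².
H = Wb/A (inductance = flux per current),
    = kg·m²·s⁻²·A⁻².
Hz = 1/s = s⁻¹ (frequency is cycles per second).
Combining: kat⁻²·H·Hz = (s²·mol⁻²) · (kg·m²·s⁻²·A⁻²) · s⁻¹ = kg·m²·s⁻¹·A⁻²·mol⁻².

kg·m²·s⁻¹·A⁻²·mol⁻²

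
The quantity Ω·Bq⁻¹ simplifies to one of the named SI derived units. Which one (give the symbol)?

Ω = V/A (resistance = voltage per current),
    = kg·m²·s⁻³·A⁻².
Bq = 1/s = s⁻¹ (activity is decays per second).
So Bq⁻¹ = s.
Combining: Ω·Bq⁻¹ = (kg·m²·s⁻³·A⁻²) · s = kg·m²·s⁻²·A⁻².
kg·m²·s⁻²·A⁻² is the base-SI form of the henry.

H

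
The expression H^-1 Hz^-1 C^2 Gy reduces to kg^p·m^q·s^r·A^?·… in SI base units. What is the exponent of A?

4

H = kg·m²·s⁻²·A⁻².
So H⁻¹ = kg⁻¹·m⁻²·s²·A².
Hz = s⁻¹.
So Hz⁻¹ = s.
C = s·A.
So C² = s²·A².
Gy = m²·s⁻².
Combining: H⁻¹·Hz⁻¹·C²·Gy = (kg⁻¹·m⁻²·s²·A²) · s · (s²·A²) · (m²·s⁻²) = kg⁻¹·s³·A⁴.
The exponent of A is 4.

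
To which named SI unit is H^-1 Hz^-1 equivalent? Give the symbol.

S

H = kg·m²·s⁻²·A⁻².
So H⁻¹ = kg⁻¹·m⁻²·s²·A².
Hz = s⁻¹.
So Hz⁻¹ = s.
Combining: H⁻¹·Hz⁻¹ = (kg⁻¹·m⁻²·s²·A²) · s = kg⁻¹·m⁻²·s³·A².
kg⁻¹·m⁻²·s³·A² is the base-SI form of the siemens.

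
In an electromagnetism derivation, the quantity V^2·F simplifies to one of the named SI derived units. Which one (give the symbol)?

J

V = W/A (potential = power per current),
    = kg·m²·s⁻³·A⁻¹.
So V² = kg²·m⁴·s⁻⁶·A⁻².
F = C/V (capacitance = charge per voltage),
    = A·s/(kg·m²·s⁻³·A⁻¹) (substituting C and V),
    = kg⁻¹·m⁻²·s⁴·A².
Combining: V²·F = (kg²·m⁴·s⁻⁶·A⁻²) · (kg⁻¹·m⁻²·s⁴·A²) = kg·m²·s⁻².
kg·m²·s⁻² is the base-SI form of the joule.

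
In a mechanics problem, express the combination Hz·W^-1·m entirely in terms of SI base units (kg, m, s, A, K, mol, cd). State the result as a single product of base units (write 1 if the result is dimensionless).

kg⁻¹·m⁻¹·s²

Hz = s⁻¹.
W = kg·m²·s⁻³.
So W⁻¹ = kg⁻¹·m⁻²·s³.
Combining: Hz·W⁻¹·m = s⁻¹ · (kg⁻¹·m⁻²·s³) · m = kg⁻¹·m⁻¹·s².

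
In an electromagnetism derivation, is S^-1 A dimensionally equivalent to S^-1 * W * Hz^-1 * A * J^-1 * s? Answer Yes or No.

Left side:
  S = 1/Ω (conductance is reciprocal resistance),
      = kg⁻¹·m⁻²·s³·A².
  So S⁻¹ = kg·m²·s⁻³·A⁻².
  Combining: S⁻¹·A = (kg·m²·s⁻³·A⁻²) · A = kg·m²·s⁻³·A⁻¹.
Right side:
  S = kg⁻¹·m⁻²·s³·A².
  So S⁻¹ = kg·m²·s⁻³·A⁻².
  W = kg·m²·s⁻³.
  Hz = s⁻¹.
  So Hz⁻¹ = s.
  J = kg·m²·s⁻².
  So J⁻¹ = kg⁻¹·m⁻²·s².
  Combining: S⁻¹·W·Hz⁻¹·A·J⁻¹·s = (kg·m²·s⁻³·A⁻²) · (kg·m²·s⁻³) · s · A · (kg⁻¹·m⁻²·s²) · s = kg·m²·s⁻²·A⁻¹.
Left is kg·m²·s⁻³·A⁻¹; right is kg·m²·s⁻²·A⁻¹ — different.

No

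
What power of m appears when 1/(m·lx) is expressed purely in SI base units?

lx = lm/m² (illuminance = luminous flux per area),
    = m⁻²·cd.
So lx⁻¹ = m²·cd⁻¹.
Combining: m⁻¹·lx⁻¹ = m⁻¹ · (m²·cd⁻¹) = m·cd⁻¹.
The exponent of m is 1.

1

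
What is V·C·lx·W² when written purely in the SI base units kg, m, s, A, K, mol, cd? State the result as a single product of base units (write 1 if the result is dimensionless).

kg³·m⁴·s⁻⁸·cd

V = W/A (potential = power per current),
    = kg·m²·s⁻³·A⁻¹.
C = A·s = s·A (charge = current × time).
lx = lm/m² (illuminance = luminous flux per area),
    = m⁻²·cd.
W = J/s (power = energy per time),
    = kg·m²·s⁻³.
So W² = kg²·m⁴·s⁻⁶.
Combining: V·C·lx·W² = (kg·m²·s⁻³·A⁻¹) · (s·A) · (m⁻²·cd) · (kg²·m⁴·s⁻⁶) = kg³·m⁴·s⁻⁸·cd.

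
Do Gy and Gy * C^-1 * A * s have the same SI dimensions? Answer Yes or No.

Left side:
  Gy = J/kg (absorbed dose = energy per mass),
      = m²·s⁻².
Right side:
  Gy = m²·s⁻².
  C = s·A.
  So C⁻¹ = s⁻¹·A⁻¹.
  Combining: Gy·C⁻¹·A·s = (m²·s⁻²) · (s⁻¹·A⁻¹) · A · s = m²·s⁻².
Both reduce to m²·s⁻².

Yes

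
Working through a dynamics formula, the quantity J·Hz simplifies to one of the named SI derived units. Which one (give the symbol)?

J = N·m (work = force × distance),
    = kg·m²·s⁻².
Hz = 1/s = s⁻¹ (frequency is cycles per second).
Combining: J·Hz = (kg·m²·s⁻²) · s⁻¹ = kg·m²·s⁻³.
kg·m²·s⁻³ is the base-SI form of the watt.

W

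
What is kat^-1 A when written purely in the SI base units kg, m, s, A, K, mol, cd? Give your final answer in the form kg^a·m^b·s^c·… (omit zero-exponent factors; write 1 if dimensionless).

kat = s⁻¹·mol.
So kat⁻¹ = s·mol⁻¹.
Combining: kat⁻¹·A = (s·mol⁻¹) · A = s·A·mol⁻¹.

s·A·mol⁻¹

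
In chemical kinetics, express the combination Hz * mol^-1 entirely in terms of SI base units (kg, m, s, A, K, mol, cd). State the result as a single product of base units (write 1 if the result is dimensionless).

Hz = 1/s = s⁻¹ (frequency is cycles per second).
Combining: Hz·mol⁻¹ = s⁻¹ · mol⁻¹ = s⁻¹·mol⁻¹.

s⁻¹·mol⁻¹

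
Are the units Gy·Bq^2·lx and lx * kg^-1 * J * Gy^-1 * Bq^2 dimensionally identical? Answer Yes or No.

No

Left side:
  Gy = J/kg (absorbed dose = energy per mass),
      = m²·s⁻².
  Bq = 1/s = s⁻¹ (activity is decays per second).
  So Bq² = s⁻².
  lx = lm/m² (illuminance = luminous flux per area),
      = m⁻²·cd.
  Combining: Gy·Bq²·lx = (m²·s⁻²) · s⁻² · (m⁻²·cd) = s⁻⁴·cd.
Right side:
  lx = m⁻²·cd.
  J = kg·m²·s⁻².
  Gy = m²·s⁻².
  So Gy⁻¹ = m⁻²·s².
  Bq = s⁻¹.
  So Bq² = s⁻².
  Combining: lx·kg⁻¹·J·Gy⁻¹·Bq² = (m⁻²·cd) · kg⁻¹ · (kg·m²·s⁻²) · (m⁻²·s²) · s⁻² = m⁻²·s⁻²·cd.
Left is s⁻⁴·cd; right is m⁻²·s⁻²·cd — different.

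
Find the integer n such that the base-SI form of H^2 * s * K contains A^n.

H = kg·m²·s⁻²·A⁻².
So H² = kg²·m⁴·s⁻⁴·A⁻⁴.
Combining: H²·s·K = (kg²·m⁴·s⁻⁴·A⁻⁴) · s · K = kg²·m⁴·s⁻³·A⁻⁴·K.
The exponent of A is -4.

-4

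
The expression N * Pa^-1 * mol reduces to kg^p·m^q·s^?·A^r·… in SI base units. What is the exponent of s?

N = kg·m·s⁻².
Pa = kg·m⁻¹·s⁻².
So Pa⁻¹ = kg⁻¹·m·s².
Combining: N·Pa⁻¹·mol = (kg·m·s⁻²) · (kg⁻¹·m·s²) · mol = m²·mol.
The exponent of s is 0.

0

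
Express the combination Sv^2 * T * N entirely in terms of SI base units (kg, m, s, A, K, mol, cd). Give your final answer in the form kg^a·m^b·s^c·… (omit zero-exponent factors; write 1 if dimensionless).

kg²·m⁵·s⁻⁸·A⁻¹

Sv = m²·s⁻².
So Sv² = m⁴·s⁻⁴.
T = kg·s⁻²·A⁻¹.
N = kg·m·s⁻².
Combining: Sv²·T·N = (m⁴·s⁻⁴) · (kg·s⁻²·A⁻¹) · (kg·m·s⁻²) = kg²·m⁵·s⁻⁸·A⁻¹.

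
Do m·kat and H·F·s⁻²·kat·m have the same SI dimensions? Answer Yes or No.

Left side:
  kat = s⁻¹·mol.
  Combining: m·kat = m · (s⁻¹·mol) = m·s⁻¹·mol.
Right side:
  H = Wb/A (inductance = flux per current),
      = kg·m²·s⁻²·A⁻².
  F = C/V (capacitance = charge per voltage),
      = A·s/(kg·m²·s⁻³·A⁻¹) (substituting C and V),
      = kg⁻¹·m⁻²·s⁴·A².
  kat = mol/s = s⁻¹·mol (catalytic activity).
  Combining: H·F·s⁻²·kat·m = (kg·m²·s⁻²·A⁻²) · (kg⁻¹·m⁻²·s⁴·A²) · s⁻² · (s⁻¹·mol) · m = m·s⁻¹·mol.
Both reduce to m·s⁻¹·mol.

Yes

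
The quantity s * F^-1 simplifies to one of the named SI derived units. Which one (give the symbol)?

Ω

F = C/V (capacitance = charge per voltage),
    = A·s/(kg·m²·s⁻³·A⁻¹) (substituting C and V),
    = kg⁻¹·m⁻²·s⁴·A².
So F⁻¹ = kg·m²·s⁻⁴·A⁻².
Combining: s·F⁻¹ = s · (kg·m²·s⁻⁴·A⁻²) = kg·m²·s⁻³·A⁻².
kg·m²·s⁻³·A⁻² is the base-SI form of the ohm.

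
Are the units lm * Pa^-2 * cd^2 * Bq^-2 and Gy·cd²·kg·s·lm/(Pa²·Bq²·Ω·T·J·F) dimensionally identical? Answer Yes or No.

No

Left side:
  lm = cd·sr = cd (luminous flux; sr is dimensionless).
  Pa = N/m² (pressure = force per area),
      = kg·m⁻¹·s⁻².
  So Pa⁻² = kg⁻²·m²·s⁴.
  Bq = 1/s = s⁻¹ (activity is decays per second).
  So Bq⁻² = s².
  Combining: lm·Pa⁻²·cd²·Bq⁻² = cd · (kg⁻²·m²·s⁴) · cd² · s² = kg⁻²·m²·s⁶·cd³.
Right side:
  Pa = N/m² (pressure = force per area),
      = kg·m⁻¹·s⁻².
  So Pa⁻² = kg⁻²·m²·s⁴.
  Gy = J/kg (absorbed dose = energy per mass),
      = m²·s⁻².
  Bq = 1/s = s⁻¹ (activity is decays per second).
  So Bq⁻² = s².
  Ω = V/A (resistance = voltage per current),
      = kg·m²·s⁻³·A⁻².
  So Ω⁻¹ = kg⁻¹·m⁻²·s³·A².
  T = Wb/m² (flux density = flux per area),
      = kg·s⁻²·A⁻¹.
  So T⁻¹ = kg⁻¹·s²·A.
  J = N·m (work = force × distance),
      = kg·m²·s⁻².
  So J⁻¹ = kg⁻¹·m⁻²·s².
  F = C/V (capacitance = charge per voltage),
      = A·s/(kg·m²·s⁻³·A⁻¹) (substituting C and V),
      = kg⁻¹·m⁻²·s⁴·A².
  So F⁻¹ = kg·m²·s⁻⁴·A⁻².
  lm = cd·sr = cd (luminous flux; sr is dimensionless).
  Combining: Pa⁻²·Gy·Bq⁻²·cd²·kg·Ω⁻¹·T⁻¹·J⁻¹·F⁻¹·s·lm = (kg⁻²·m²·s⁴) · (m²·s⁻²) · s² · cd² · kg · (kg⁻¹·m⁻²·s³·A²) · (kg⁻¹·s²·A) · (kg⁻¹·m⁻²·s²) · (kg·m²·s⁻⁴·A⁻²) · s · cd = kg⁻³·m²·s⁸·A·cd³.
Left is kg⁻²·m²·s⁶·cd³; right is kg⁻³·m²·s⁸·A·cd³ — different.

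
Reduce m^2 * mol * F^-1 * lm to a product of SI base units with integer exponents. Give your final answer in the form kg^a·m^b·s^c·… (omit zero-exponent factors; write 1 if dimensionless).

kg·m⁴·s⁻⁴·A⁻²·mol·cd

F = kg⁻¹·m⁻²·s⁴·A².
So F⁻¹ = kg·m²·s⁻⁴·A⁻².
lm = cd.
Combining: m²·mol·F⁻¹·lm = m² · mol · (kg·m²·s⁻⁴·A⁻²) · cd = kg·m⁴·s⁻⁴·A⁻²·mol·cd.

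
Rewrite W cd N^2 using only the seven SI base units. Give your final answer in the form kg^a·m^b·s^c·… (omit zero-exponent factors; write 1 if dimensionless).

kg³·m⁴·s⁻⁷·cd

W = J/s (power = energy per time),
    = kg·m²·s⁻³.
N = kg·m/s² = kg·m·s⁻² (force = mass × acceleration).
So N² = kg²·m²·s⁻⁴.
Combining: W·cd·N² = (kg·m²·s⁻³) · cd · (kg²·m²·s⁻⁴) = kg³·m⁴·s⁻⁷·cd.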